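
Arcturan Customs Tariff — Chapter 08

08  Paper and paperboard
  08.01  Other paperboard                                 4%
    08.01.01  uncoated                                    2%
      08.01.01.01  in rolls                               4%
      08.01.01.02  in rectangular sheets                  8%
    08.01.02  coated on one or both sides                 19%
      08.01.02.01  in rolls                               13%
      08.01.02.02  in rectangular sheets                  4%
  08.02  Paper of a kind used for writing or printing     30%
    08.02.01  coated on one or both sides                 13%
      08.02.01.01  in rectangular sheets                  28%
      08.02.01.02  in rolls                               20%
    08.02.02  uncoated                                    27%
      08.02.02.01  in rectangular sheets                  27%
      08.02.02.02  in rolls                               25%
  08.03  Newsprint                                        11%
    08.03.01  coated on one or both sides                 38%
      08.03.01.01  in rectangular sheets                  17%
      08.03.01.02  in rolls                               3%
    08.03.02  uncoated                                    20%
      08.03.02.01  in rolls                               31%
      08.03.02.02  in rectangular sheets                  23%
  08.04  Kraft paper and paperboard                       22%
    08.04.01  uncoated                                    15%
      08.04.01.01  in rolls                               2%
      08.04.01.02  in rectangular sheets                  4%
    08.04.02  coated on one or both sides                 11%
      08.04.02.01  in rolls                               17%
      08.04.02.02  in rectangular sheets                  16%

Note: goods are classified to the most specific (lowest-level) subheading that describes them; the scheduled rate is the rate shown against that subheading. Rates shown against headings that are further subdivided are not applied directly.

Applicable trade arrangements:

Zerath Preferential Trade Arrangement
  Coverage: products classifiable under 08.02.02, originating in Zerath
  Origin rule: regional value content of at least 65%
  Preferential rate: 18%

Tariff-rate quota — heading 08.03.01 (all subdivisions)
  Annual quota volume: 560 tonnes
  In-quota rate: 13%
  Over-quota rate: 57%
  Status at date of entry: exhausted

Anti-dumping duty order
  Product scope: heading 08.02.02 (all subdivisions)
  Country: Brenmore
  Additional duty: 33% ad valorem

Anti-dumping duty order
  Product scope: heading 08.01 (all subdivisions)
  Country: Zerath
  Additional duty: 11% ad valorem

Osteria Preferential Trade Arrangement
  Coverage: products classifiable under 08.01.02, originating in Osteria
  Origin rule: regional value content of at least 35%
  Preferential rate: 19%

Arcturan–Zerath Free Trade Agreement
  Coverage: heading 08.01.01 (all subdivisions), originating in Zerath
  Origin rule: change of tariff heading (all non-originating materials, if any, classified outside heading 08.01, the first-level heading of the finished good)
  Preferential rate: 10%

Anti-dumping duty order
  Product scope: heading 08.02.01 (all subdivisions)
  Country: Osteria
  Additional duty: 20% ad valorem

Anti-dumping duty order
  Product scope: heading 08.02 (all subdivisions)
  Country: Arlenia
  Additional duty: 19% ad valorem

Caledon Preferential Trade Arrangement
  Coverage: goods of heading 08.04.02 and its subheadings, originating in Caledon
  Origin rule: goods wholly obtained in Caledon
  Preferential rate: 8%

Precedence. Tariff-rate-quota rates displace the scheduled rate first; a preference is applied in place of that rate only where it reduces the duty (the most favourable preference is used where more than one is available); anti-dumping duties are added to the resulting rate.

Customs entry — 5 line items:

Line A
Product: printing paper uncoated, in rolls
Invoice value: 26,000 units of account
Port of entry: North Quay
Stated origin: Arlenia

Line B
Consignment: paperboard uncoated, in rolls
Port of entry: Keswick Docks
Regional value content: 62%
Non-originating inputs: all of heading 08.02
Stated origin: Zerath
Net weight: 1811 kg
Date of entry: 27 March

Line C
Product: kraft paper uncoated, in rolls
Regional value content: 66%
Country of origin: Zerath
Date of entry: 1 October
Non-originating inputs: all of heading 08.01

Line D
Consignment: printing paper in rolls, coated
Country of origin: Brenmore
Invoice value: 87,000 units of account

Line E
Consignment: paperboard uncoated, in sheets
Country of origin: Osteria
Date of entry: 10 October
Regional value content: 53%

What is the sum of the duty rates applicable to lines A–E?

Line A: printing paper → 08.02; uncoated → 08.02.02; in rolls → 08.02.02.02. Scheduled 25%. anti-dumping (Arlenia, 08.02): +19%; total 25% + 19% = 44%. → 44%.
Line B: paperboard → 08.01; uncoated → 08.01.01; in rolls → 08.01.01.01. Scheduled 4%. Zerath agreement on 08.02.02: 08.01.01.01 not covered; Zerath agreement on 08.01.01: CTH met → 10% available; preference 10% not lower than 4% → no reduction; anti-dumping (Zerath, 08.01): +11%; total 4% + 11% = 15%. → 15%.
Line C: kraft paper → 08.04; uncoated → 08.04.01; in rolls → 08.04.01.01. Scheduled 2%. Zerath agreement on 08.02.02: 08.04.01.01 not covered; Zerath agreement on 08.01.01: 08.04.01.01 not covered. → 2%.
Line D: printing paper → 08.02; coated → 08.02.01; in rolls → 08.02.01.02. Scheduled 20%. No special measure applies. → 20%.
Line E: paperboard → 08.01; uncoated → 08.01.01; in sheets → 08.01.01.02. Scheduled 8%. Osteria agreement on 08.01.02: 08.01.01.02 not covered. → 8%.
Sum: 44% + 15% + 2% + 20% + 8% = 89%.

89%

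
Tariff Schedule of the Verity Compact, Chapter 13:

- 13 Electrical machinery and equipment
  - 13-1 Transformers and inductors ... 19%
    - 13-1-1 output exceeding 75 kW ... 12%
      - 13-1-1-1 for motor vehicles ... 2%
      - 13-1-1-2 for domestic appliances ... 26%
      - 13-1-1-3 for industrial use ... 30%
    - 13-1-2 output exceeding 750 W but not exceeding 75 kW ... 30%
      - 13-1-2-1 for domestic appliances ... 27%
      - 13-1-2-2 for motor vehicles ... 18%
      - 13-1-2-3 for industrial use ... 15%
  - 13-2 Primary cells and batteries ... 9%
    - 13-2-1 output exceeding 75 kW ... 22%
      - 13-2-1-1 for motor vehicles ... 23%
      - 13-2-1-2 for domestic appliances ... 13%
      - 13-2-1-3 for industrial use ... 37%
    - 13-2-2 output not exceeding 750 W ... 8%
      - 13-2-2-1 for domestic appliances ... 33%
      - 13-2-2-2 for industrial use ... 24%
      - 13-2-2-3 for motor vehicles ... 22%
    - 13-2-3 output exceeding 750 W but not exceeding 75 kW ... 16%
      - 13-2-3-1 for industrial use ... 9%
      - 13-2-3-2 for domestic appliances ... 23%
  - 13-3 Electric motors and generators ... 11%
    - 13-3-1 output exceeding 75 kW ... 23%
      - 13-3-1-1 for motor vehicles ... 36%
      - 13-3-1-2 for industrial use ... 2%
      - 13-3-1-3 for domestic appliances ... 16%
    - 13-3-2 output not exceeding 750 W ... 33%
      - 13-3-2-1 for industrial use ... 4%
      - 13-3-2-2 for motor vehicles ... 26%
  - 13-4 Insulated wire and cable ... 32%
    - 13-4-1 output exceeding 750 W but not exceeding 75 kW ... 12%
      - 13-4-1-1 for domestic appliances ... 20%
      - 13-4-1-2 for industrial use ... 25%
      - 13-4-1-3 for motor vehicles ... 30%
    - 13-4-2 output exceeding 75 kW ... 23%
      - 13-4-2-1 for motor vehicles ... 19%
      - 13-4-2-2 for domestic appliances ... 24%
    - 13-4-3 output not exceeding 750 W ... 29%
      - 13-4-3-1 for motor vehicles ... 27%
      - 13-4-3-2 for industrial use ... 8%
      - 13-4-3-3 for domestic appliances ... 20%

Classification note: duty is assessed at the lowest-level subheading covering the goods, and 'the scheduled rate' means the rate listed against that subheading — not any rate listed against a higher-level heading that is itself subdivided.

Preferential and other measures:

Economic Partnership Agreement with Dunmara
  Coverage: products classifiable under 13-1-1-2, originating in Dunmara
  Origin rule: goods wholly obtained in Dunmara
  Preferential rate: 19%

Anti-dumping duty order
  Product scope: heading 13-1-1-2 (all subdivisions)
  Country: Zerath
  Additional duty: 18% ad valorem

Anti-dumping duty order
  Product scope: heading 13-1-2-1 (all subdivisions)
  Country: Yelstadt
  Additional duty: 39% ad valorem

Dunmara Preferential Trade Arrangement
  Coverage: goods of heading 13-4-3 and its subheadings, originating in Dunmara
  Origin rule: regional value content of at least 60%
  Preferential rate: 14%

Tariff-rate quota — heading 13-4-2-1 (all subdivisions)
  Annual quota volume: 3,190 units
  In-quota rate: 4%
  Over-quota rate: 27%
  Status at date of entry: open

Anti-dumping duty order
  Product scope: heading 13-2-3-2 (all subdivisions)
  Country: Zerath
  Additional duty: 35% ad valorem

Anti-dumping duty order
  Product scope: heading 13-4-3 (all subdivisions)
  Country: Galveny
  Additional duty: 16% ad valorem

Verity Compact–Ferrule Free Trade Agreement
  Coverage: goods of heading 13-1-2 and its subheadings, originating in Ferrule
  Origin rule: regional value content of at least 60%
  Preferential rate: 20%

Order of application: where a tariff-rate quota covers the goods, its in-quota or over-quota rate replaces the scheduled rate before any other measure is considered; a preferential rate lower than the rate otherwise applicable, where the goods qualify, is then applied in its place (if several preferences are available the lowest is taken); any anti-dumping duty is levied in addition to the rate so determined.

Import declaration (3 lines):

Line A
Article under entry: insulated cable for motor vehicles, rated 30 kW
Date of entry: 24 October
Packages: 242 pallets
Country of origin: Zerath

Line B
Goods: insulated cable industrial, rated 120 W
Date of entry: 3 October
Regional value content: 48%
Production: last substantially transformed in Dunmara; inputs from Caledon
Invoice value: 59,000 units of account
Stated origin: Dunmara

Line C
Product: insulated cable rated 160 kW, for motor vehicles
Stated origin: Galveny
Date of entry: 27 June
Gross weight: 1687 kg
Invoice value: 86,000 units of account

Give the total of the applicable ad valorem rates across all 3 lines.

42%

Line A: insulated cable → 13-4; rated 30 kW → 13-4-1; for motor vehicles → 13-4-1-3. Scheduled 30%. No special measure applies. → 30%.
Line B: insulated cable → 13-4; rated 120 W → 13-4-3; industrial → 13-4-3-2. Scheduled 8%. Dunmara agreement on 13-1-1-2: 13-4-3-2 not covered; Dunmara agreement on 13-4-3: RVC < 60%. → 8%.
Line C: insulated cable → 13-4; rated 160 kW → 13-4-2; for motor vehicles → 13-4-2-1. Scheduled 19%. quota on 13-4-2-1 open → in-quota 4%. → 4%.
Sum: 30% + 8% + 4% = 42%.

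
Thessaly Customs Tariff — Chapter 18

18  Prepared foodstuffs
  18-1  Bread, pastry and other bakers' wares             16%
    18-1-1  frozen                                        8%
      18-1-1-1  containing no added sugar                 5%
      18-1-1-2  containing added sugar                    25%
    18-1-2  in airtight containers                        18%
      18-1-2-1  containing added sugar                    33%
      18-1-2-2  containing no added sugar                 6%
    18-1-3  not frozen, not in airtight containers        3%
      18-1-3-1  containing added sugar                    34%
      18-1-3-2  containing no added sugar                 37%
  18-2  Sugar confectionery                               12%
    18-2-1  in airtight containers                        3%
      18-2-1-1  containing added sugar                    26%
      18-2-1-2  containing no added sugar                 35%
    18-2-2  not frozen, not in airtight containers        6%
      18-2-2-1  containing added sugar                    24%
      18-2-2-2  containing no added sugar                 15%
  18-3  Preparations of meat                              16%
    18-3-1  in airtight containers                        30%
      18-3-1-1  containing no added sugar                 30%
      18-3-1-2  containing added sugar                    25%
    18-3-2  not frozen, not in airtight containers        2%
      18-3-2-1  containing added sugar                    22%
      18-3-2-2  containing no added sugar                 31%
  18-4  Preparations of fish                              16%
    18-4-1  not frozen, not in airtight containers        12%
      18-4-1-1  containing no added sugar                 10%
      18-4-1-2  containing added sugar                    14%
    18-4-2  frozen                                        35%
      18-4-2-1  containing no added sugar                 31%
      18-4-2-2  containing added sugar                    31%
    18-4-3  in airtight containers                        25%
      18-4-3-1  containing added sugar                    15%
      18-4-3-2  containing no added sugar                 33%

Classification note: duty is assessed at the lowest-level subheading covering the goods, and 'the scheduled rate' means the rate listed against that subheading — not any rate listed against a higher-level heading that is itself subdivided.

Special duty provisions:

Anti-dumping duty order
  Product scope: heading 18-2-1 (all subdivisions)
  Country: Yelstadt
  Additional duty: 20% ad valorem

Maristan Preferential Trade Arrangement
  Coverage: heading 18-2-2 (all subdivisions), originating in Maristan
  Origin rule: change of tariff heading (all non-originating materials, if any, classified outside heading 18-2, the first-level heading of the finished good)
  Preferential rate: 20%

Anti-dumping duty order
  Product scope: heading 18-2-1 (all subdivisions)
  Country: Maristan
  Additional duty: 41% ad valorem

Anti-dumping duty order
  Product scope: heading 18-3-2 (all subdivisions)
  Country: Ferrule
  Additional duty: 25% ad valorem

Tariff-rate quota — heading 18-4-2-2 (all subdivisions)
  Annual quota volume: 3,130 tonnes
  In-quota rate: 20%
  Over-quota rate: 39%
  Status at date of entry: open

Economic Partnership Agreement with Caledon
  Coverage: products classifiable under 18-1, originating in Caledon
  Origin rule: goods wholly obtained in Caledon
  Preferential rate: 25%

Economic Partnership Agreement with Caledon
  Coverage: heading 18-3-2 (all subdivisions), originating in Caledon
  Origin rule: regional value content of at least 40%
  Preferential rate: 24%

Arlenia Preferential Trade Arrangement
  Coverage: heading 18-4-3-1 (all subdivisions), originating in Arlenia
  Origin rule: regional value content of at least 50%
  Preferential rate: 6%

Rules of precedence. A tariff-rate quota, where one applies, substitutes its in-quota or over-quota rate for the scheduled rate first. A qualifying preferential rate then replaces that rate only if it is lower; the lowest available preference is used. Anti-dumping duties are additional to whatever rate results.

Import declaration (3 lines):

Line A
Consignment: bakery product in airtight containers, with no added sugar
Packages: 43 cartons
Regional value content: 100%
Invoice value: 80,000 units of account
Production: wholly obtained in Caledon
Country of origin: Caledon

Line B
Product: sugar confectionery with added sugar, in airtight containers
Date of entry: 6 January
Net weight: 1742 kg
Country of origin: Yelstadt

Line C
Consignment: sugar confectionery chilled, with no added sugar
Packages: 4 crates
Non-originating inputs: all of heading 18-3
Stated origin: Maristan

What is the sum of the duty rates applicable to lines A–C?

67%

Line A: bakery product → 18-1; in airtight containers → 18-1-2; with no added sugar → 18-1-2-2. Scheduled 6%. Caledon agreement on 18-1: wholly obtained → 25% available; Caledon agreement on 18-3-2: 18-1-2-2 not covered; preference 25% not lower than 6% → no reduction. → 6%.
Line B: sugar confectionery → 18-2; in airtight containers → 18-2-1; with added sugar → 18-2-1-1. Scheduled 26%. anti-dumping (Yelstadt, 18-2-1): +20%; total 26% + 20% = 46%. → 46%.
Line C: sugar confectionery → 18-2; chilled → 18-2-2; with no added sugar → 18-2-2-2. Scheduled 15%. Maristan agreement on 18-2-2: CTH met → 20% available; preference 20% not lower than 15% → no reduction. → 15%.
Sum: 6% + 46% + 15% = 67%.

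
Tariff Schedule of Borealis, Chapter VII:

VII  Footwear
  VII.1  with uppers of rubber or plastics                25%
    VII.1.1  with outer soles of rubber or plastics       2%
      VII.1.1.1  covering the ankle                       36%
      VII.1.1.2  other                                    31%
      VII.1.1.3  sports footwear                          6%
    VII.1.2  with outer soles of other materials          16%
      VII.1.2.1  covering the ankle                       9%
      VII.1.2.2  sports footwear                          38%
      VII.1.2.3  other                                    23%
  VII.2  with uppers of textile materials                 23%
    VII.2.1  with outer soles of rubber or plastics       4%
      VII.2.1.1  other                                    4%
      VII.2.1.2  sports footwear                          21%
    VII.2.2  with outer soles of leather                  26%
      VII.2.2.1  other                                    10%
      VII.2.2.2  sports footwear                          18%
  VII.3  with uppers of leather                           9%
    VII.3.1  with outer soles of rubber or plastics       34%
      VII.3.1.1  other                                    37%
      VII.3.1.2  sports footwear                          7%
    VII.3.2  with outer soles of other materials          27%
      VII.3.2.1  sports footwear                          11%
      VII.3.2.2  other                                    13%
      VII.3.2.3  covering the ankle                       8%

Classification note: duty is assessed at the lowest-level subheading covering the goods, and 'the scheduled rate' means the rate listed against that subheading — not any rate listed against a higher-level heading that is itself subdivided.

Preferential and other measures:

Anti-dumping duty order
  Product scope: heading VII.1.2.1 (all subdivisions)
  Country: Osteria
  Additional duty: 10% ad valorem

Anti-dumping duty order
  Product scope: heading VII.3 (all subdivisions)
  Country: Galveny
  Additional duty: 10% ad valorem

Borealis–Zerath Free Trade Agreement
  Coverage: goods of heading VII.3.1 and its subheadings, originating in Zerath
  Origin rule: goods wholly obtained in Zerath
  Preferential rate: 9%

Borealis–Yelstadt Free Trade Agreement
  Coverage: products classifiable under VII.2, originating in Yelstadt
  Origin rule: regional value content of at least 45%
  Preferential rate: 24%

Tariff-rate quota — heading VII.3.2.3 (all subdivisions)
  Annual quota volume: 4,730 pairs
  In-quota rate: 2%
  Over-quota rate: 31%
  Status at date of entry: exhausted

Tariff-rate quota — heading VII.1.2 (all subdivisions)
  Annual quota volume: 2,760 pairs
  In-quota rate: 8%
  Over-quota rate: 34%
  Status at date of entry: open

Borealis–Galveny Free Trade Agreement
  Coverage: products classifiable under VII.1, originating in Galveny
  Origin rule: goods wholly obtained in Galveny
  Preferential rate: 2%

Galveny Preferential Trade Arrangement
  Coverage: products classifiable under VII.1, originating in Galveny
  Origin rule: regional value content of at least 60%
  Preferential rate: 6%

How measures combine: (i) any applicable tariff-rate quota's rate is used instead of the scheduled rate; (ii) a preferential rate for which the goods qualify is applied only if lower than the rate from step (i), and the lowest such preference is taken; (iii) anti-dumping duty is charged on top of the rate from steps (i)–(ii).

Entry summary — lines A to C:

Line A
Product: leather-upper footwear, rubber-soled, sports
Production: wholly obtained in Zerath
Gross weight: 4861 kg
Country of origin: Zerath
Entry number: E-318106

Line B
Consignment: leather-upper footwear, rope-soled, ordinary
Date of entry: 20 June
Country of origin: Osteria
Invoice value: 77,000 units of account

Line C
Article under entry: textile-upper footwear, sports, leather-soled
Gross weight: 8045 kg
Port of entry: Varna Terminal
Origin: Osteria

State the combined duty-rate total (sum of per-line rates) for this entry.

Line A: leather-upper → VII.3; rubber-soled → VII.3.1; sports → VII.3.1.2. Scheduled 7%. Zerath agreement on VII.3.1: wholly obtained → 9% available; preference 9% not lower than 7% → no reduction. → 7%.
Line B: leather-upper → VII.3; rope-soled → VII.3.2; ordinary → VII.3.2.2. Scheduled 13%. No special measure applies. → 13%.
Line C: textile-upper → VII.2; leather-soled → VII.2.2; sports → VII.2.2.2. Scheduled 18%. No special measure applies. → 18%.
Sum: 7% + 13% + 18% = 38%.

38%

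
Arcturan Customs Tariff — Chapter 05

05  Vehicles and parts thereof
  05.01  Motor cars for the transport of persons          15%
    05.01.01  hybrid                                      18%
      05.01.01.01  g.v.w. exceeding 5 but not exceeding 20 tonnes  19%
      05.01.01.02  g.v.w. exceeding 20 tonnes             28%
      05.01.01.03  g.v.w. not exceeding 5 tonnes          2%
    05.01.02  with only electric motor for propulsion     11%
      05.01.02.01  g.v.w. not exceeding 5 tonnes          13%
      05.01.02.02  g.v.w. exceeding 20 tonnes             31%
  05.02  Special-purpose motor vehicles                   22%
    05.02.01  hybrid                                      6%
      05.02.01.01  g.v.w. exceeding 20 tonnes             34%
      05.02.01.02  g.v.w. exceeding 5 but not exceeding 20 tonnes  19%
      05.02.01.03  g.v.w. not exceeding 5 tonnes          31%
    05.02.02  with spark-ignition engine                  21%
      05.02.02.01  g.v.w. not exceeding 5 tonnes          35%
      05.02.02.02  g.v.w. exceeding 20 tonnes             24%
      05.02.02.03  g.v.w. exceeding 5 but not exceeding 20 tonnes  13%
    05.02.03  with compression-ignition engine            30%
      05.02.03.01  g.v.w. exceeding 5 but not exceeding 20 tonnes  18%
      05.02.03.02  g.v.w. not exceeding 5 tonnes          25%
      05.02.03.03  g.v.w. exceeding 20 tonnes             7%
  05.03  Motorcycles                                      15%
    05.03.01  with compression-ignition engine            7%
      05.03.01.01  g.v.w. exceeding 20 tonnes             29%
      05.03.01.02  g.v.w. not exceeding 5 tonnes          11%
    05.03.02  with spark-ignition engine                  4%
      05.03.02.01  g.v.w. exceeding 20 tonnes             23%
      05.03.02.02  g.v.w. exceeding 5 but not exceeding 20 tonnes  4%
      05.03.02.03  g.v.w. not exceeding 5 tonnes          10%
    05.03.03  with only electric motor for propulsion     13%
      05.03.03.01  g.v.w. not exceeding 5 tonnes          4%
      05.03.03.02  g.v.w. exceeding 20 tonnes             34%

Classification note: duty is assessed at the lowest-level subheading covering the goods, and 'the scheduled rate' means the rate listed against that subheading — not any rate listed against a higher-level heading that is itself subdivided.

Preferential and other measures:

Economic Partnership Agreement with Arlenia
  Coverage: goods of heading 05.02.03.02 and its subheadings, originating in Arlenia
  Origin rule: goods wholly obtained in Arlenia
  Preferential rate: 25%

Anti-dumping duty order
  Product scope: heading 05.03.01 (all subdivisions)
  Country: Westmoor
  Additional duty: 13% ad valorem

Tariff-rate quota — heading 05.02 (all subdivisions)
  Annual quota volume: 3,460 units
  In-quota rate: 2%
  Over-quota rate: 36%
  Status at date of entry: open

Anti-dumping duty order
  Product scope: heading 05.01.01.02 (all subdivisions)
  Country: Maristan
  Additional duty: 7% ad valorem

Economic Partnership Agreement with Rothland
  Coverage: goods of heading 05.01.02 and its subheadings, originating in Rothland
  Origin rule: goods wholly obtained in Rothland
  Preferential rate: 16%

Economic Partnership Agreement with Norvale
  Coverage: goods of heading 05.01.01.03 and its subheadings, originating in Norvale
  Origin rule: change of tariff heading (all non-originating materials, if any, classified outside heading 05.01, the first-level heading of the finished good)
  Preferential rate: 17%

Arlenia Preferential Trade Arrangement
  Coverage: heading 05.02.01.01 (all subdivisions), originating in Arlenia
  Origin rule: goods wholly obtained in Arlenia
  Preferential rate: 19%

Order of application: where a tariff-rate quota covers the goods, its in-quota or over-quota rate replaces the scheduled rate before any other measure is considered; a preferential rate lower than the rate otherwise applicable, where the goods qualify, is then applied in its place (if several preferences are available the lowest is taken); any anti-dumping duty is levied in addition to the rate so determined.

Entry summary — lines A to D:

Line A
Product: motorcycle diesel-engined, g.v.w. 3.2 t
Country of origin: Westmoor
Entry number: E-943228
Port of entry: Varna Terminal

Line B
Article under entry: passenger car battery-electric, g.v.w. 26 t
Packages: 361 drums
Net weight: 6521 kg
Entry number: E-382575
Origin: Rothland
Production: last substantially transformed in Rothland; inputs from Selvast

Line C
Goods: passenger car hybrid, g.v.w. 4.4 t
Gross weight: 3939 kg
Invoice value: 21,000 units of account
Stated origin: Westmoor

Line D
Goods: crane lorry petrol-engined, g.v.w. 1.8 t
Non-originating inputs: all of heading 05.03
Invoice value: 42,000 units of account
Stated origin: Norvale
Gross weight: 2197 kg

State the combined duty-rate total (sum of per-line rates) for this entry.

Line A: motorcycle → 05.03; diesel-engined → 05.03.01; g.v.w. 3.2 t → 05.03.01.02. Scheduled 11%. anti-dumping (Westmoor, 05.03.01): +13%; total 11% + 13% = 24%. → 24%.
Line B: passenger car → 05.01; battery-electric → 05.01.02; g.v.w. 26 t → 05.01.02.02. Scheduled 31%. Rothland agreement on 05.01.02: not wholly obtained. → 31%.
Line C: passenger car → 05.01; hybrid → 05.01.01; g.v.w. 4.4 t → 05.01.01.03. Scheduled 2%. No special measure applies. → 2%.
Line D: crane lorry → 05.02; petrol-engined → 05.02.02; g.v.w. 1.8 t → 05.02.02.01. Scheduled 35%. quota on 05.02 open → in-quota 2%; Norvale agreement on 05.01.01.03: 05.02.02.01 not covered. → 2%.
Sum: 24% + 31% + 2% + 2% = 59%.

59%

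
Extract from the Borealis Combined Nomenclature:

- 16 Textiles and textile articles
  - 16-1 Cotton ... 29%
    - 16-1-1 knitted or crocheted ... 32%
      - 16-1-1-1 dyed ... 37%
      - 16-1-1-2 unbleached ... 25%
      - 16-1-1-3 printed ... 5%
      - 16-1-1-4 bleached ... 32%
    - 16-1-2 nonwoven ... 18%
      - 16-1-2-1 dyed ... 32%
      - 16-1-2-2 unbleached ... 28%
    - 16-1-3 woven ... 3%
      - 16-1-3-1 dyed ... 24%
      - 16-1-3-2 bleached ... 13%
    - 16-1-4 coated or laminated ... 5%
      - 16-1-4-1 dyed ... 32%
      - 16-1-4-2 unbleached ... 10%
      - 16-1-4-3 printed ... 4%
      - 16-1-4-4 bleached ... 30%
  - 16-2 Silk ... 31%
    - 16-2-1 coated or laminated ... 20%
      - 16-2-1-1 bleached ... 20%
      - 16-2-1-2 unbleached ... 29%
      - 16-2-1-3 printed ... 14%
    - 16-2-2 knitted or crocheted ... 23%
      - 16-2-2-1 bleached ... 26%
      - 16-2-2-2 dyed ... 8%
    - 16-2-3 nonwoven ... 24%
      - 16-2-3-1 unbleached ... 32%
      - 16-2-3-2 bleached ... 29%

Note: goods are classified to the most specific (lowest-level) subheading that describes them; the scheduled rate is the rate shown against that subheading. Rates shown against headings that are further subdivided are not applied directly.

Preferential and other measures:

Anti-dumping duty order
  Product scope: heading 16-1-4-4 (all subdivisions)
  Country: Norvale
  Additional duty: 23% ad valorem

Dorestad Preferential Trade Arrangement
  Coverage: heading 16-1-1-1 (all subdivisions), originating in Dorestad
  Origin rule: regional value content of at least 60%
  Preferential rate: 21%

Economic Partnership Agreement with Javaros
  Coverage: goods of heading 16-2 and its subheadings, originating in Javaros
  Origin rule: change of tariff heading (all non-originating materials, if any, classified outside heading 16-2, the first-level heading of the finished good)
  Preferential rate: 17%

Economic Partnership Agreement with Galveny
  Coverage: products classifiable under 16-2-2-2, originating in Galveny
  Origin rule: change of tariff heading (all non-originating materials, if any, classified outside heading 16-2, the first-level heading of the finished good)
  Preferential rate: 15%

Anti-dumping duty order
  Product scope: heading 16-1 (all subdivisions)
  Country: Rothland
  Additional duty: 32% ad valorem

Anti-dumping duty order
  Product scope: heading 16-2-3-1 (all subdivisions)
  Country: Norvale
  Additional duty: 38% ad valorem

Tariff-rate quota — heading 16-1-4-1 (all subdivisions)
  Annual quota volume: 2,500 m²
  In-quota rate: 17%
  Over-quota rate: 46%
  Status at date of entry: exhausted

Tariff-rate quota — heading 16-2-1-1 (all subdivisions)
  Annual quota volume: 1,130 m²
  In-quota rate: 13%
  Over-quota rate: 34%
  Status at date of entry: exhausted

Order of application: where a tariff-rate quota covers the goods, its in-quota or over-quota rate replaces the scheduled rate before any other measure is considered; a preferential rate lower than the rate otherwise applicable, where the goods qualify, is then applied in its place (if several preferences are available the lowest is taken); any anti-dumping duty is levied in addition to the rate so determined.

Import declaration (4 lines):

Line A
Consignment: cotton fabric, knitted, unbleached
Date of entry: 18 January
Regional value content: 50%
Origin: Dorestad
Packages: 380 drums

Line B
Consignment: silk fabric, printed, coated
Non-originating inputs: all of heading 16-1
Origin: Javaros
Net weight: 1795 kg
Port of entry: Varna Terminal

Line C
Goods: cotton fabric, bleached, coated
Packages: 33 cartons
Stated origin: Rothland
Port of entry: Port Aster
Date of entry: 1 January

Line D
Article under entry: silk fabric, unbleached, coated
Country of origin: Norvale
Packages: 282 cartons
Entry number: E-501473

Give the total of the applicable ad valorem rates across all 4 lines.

Line A: cotton → 16-1; knitted → 16-1-1; unbleached → 16-1-1-2. Scheduled 25%. Dorestad agreement on 16-1-1-1: 16-1-1-2 not covered. → 25%.
Line B: silk → 16-2; coated → 16-2-1; printed → 16-2-1-3. Scheduled 14%. Javaros agreement on 16-2: CTH met → 17% available; preference 17% not lower than 14% → no reduction. → 14%.
Line C: cotton → 16-1; coated → 16-1-4; bleached → 16-1-4-4. Scheduled 30%. anti-dumping (Rothland, 16-1): +32%; total 30% + 32% = 62%. → 62%.
Line D: silk → 16-2; coated → 16-2-1; unbleached → 16-2-1-2. Scheduled 29%. No special measure applies. → 29%.
Sum: 25% + 14% + 62% + 29% = 130%.

130%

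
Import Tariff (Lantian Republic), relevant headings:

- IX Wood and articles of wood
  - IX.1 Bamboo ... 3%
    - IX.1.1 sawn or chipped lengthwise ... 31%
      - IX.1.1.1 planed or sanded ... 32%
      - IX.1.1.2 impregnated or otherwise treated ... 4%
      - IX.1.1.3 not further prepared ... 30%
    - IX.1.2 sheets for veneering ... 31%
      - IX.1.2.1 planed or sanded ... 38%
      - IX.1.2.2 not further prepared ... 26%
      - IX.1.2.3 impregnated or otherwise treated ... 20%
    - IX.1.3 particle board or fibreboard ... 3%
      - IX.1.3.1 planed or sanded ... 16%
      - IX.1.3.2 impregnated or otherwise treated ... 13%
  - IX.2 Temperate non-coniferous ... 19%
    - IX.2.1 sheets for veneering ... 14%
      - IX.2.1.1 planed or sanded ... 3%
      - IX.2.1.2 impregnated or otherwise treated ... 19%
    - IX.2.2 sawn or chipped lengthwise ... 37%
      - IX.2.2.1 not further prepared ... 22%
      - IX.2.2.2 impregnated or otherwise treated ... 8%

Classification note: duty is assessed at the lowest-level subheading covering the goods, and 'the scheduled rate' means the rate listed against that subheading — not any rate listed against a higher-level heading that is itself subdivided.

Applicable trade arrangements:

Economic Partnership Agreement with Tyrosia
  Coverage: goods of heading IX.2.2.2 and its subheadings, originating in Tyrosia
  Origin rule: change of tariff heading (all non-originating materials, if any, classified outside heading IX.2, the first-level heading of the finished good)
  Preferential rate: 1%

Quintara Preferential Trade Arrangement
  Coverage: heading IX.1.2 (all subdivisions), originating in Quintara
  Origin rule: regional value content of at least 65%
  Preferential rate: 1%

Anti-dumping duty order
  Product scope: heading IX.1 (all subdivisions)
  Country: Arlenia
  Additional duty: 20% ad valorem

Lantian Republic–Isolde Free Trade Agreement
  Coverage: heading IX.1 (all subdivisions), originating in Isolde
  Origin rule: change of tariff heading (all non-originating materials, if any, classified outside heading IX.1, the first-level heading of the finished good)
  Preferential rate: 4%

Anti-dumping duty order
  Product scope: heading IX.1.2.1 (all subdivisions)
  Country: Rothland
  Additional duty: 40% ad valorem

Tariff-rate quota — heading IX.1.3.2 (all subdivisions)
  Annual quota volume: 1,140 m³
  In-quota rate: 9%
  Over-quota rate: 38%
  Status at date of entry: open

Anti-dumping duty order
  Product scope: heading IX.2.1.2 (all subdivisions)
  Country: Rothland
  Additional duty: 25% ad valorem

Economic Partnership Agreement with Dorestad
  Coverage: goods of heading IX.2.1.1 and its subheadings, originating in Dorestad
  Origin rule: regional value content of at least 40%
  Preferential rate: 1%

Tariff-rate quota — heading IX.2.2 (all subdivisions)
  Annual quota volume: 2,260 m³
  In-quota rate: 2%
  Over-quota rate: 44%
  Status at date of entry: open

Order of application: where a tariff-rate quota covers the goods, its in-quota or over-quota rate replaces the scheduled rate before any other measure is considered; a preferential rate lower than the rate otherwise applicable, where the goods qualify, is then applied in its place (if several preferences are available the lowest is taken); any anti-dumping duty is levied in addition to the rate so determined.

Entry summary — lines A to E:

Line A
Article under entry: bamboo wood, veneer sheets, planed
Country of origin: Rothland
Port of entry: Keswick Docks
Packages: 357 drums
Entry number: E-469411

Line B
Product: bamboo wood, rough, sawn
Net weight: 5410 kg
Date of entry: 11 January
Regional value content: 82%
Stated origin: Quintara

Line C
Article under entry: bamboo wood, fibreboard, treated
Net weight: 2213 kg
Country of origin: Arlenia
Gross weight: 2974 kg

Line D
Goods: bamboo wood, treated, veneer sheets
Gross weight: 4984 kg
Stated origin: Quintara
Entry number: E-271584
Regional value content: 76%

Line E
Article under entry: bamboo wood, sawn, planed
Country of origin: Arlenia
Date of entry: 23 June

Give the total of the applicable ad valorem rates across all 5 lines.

Line A: bamboo → IX.1; veneer sheets → IX.1.2; planed → IX.1.2.1. Scheduled 38%. anti-dumping (Rothland, IX.1.2.1): +40%; total 38% + 40% = 78%. → 78%.
Line B: bamboo → IX.1; sawn → IX.1.1; rough → IX.1.1.3. Scheduled 30%. Quintara agreement on IX.1.2: IX.1.1.3 not covered. → 30%.
Line C: bamboo → IX.1; fibreboard → IX.1.3; treated → IX.1.3.2. Scheduled 13%. quota on IX.1.3.2 open → in-quota 9%; anti-dumping (Arlenia, IX.1): +20%; total 9% + 20% = 29%. → 29%.
Line D: bamboo → IX.1; veneer sheets → IX.1.2; treated → IX.1.2.3. Scheduled 20%. Quintara agreement on IX.1.2: RVC ≥ 65% → 1% available; preferential 1%. → 1%.
Line E: bamboo → IX.1; sawn → IX.1.1; planed → IX.1.1.1. Scheduled 32%. anti-dumping (Arlenia, IX.1): +20%; total 32% + 20% = 52%. → 52%.
Sum: 78% + 30% + 29% + 1% + 52% = 190%.

190%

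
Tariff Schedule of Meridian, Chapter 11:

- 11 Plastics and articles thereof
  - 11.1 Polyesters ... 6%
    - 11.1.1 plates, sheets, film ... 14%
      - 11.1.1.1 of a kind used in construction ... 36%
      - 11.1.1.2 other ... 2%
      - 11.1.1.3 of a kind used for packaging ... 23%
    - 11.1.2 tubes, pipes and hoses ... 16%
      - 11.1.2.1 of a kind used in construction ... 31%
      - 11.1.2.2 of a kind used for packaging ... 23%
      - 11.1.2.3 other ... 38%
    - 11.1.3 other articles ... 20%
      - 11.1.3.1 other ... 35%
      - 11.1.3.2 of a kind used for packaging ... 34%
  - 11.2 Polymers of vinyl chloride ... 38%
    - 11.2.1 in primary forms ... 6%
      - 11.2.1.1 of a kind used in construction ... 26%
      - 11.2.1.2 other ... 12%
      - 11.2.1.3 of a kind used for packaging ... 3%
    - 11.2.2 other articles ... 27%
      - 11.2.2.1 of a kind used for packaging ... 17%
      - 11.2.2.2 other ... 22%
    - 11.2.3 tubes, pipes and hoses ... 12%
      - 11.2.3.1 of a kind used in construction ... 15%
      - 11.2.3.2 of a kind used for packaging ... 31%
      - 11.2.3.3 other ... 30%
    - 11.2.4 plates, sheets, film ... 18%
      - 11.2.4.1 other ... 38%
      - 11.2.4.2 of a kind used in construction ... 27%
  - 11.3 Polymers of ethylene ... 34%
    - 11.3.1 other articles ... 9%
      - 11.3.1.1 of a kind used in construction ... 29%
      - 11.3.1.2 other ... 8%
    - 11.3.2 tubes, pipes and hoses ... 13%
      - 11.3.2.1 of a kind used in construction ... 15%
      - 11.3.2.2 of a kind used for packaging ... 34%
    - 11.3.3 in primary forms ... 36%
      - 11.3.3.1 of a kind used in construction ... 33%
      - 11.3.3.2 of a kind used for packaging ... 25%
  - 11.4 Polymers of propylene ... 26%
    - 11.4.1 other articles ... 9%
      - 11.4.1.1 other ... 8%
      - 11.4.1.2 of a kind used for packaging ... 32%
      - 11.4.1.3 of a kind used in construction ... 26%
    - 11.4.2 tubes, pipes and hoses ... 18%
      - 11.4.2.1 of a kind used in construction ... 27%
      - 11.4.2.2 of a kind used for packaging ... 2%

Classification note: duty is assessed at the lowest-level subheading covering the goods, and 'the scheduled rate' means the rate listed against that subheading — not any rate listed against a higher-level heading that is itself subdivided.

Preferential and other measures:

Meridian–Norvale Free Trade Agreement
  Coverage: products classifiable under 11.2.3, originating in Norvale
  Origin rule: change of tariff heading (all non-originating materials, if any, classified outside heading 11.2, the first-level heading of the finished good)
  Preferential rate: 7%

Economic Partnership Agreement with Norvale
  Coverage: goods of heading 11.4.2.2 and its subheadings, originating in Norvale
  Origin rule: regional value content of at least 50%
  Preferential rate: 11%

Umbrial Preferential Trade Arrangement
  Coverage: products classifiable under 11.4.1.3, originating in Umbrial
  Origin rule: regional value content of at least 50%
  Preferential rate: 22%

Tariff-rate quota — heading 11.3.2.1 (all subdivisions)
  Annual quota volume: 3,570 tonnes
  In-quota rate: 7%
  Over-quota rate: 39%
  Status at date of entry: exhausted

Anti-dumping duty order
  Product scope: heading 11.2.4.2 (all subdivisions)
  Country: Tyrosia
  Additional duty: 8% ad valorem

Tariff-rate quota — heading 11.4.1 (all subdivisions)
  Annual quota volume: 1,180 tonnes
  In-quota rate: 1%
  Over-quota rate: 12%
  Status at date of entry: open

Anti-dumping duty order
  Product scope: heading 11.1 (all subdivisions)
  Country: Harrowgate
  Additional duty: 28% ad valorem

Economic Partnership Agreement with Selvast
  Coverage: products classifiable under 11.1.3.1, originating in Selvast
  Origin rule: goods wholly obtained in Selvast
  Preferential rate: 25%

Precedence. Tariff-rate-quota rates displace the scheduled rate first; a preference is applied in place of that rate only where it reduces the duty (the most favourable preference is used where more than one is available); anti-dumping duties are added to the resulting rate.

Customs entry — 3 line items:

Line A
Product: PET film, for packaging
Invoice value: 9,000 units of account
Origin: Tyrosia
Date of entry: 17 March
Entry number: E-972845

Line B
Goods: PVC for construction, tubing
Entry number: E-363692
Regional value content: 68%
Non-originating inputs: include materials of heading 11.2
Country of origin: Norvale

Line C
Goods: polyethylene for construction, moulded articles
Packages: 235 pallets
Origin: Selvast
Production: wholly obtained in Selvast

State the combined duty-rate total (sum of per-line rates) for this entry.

67%

Line A: PET → 11.1; film → 11.1.1; for packaging → 11.1.1.3. Scheduled 23%. No special measure applies. → 23%.
Line B: PVC → 11.2; tubing → 11.2.3; for construction → 11.2.3.1. Scheduled 15%. Norvale agreement on 11.2.3: CTH not met; Norvale agreement on 11.4.2.2: 11.2.3.1 not covered. → 15%.
Line C: polyethylene → 11.3; moulded articles → 11.3.1; for construction → 11.3.1.1. Scheduled 29%. Selvast agreement on 11.1.3.1: 11.3.1.1 not covered. → 29%.
Sum: 23% + 15% + 29% = 67%.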